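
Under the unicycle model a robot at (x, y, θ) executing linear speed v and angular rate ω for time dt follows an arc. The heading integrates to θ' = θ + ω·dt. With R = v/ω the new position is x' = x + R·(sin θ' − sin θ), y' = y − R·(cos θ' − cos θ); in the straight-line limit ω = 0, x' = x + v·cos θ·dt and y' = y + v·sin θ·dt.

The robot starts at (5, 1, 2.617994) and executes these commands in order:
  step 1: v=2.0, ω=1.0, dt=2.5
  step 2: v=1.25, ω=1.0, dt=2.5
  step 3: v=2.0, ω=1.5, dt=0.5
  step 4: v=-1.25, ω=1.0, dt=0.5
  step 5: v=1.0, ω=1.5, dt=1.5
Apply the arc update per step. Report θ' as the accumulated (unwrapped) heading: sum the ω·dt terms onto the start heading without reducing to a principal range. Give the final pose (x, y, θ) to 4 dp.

step 1: θ'=5.1180 (R=2.0000) → pose (2.1623, -1.5212, 5.1180)
step 2: θ'=7.6180 (R=1.2500) → pose (4.5262, -1.3202, 7.6180)
step 3: θ'=8.3680 (R=1.3333) → pose (4.3909, -0.3529, 8.3680)
step 4: θ'=8.8680 (R=-1.2500) → pose (4.8188, -0.7995, 8.8680)
step 5: θ'=11.1180 (R=0.6667) → pose (3.8048, -1.4469, 11.1180)

(3.8048, -1.4469, 11.1180)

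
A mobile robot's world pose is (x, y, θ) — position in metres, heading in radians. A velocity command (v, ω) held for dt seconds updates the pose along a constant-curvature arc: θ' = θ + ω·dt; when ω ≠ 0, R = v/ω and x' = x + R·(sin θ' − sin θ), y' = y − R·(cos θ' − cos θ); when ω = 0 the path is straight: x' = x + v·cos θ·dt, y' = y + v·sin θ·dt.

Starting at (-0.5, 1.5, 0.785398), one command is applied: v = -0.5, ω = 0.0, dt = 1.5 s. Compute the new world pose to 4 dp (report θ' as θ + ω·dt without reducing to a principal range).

θ' = 0.7854 + 0.0·1.5 = 0.7854
ω = 0 → straight: x' = -0.5 + -0.5·cos(0.7854)·1.5 = -1.0303
y' = 1.5 + -0.5·sin(0.7854)·1.5 = 0.9697

(-1.0303, 0.9697, 0.7854)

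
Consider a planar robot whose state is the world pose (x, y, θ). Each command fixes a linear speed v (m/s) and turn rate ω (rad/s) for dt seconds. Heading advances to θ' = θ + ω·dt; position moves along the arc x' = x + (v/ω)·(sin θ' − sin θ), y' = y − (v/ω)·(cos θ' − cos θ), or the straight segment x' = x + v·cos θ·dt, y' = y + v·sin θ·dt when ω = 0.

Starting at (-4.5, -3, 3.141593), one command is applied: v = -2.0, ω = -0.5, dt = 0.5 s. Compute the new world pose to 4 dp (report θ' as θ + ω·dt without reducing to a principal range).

(-3.5104, -3.1243, 2.8916)

θ' = 3.1416 + -0.5·0.5 = 2.8916
R = v/ω = -2.0/-0.5 = 4.0000
x' = -4.5 + 4.0000·(sin 2.8916 − sin 3.1416) = -3.5104
y' = -3 − 4.0000·(cos 2.8916 − cos 3.1416) = -3.1243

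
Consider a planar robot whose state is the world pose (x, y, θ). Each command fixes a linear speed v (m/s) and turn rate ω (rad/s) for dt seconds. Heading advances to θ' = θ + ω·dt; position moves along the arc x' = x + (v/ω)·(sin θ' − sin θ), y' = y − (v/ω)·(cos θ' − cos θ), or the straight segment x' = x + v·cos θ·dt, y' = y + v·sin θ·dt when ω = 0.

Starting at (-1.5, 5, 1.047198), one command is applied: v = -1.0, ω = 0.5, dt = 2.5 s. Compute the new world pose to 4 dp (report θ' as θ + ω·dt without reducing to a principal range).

θ' = 1.0472 + 0.5·2.5 = 2.2972
R = v/ω = -1.0/0.5 = -2.0000
x' = -1.5 + -2.0000·(sin 2.2972 − sin 1.0472) = -1.2631
y' = 5 − -2.0000·(cos 2.2972 − cos 1.0472) = 2.6716

(-1.2631, 2.6716, 2.2972)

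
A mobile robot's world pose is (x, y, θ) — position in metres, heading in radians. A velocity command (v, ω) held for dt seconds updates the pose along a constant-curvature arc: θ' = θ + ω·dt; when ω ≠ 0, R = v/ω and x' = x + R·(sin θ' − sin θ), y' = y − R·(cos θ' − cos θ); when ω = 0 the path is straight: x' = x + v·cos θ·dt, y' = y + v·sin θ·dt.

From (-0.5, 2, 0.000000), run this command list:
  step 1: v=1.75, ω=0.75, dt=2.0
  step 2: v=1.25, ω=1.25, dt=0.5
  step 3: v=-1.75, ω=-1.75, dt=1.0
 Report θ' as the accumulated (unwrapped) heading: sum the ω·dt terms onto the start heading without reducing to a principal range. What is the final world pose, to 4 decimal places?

(1.1963, 3.3085, 0.3750)

step 1: θ'=1.5000 (R=2.3333) → pose (1.8275, 4.1683, 1.5000)
step 2: θ'=2.1250 (R=1.0000) → pose (1.6803, 4.7653, 2.1250)
step 3: θ'=0.3750 (R=1.0000) → pose (1.1963, 3.3085, 0.3750)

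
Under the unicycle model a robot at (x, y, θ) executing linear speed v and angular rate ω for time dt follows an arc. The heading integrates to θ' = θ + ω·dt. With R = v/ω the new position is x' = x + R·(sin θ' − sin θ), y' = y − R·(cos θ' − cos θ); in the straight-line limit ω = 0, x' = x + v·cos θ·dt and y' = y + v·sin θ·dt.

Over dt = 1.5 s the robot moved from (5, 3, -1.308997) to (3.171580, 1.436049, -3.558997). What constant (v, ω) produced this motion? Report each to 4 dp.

Δθ = -3.558997 − -1.308997 = -2.250000
ω = Δθ/dt = -2.250000/1.5 = -1.5000
R = Δx/(sin θ' − sin θ) = -1.3333
v = R·ω = -1.3333·-1.5000 = 2.0000

v = 2.0000, ω = -1.5000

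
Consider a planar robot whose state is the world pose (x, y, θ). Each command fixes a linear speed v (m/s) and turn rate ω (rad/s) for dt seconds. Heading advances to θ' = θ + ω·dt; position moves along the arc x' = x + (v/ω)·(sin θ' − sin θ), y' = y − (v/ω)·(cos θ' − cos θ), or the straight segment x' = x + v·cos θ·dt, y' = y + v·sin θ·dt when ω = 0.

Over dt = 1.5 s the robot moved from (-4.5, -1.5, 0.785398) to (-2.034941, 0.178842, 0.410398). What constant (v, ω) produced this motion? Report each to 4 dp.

v = 2.0000, ω = -0.2500

Δθ = 0.410398 − 0.785398 = -0.375000
ω = Δθ/dt = -0.375000/1.5 = -0.2500
R = Δx/(sin θ' − sin θ) = -8.0000
v = R·ω = -8.0000·-0.2500 = 2.0000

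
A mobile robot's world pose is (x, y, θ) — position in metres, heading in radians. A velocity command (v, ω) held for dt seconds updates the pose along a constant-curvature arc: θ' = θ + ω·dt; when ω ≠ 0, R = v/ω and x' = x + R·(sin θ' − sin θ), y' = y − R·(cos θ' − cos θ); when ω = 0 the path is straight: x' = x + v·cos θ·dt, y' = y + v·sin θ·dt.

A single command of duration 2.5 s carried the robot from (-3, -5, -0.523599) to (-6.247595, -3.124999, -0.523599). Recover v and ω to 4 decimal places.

v = -1.5000, ω = 0.0000

Δθ = -0.523599 − -0.523599 = 0.000000
ω = Δθ/dt = 0.000000/2.5 = 0.0000
ω = 0 → v = (Δx·cos θ + Δy·sin θ)/dt = -1.5000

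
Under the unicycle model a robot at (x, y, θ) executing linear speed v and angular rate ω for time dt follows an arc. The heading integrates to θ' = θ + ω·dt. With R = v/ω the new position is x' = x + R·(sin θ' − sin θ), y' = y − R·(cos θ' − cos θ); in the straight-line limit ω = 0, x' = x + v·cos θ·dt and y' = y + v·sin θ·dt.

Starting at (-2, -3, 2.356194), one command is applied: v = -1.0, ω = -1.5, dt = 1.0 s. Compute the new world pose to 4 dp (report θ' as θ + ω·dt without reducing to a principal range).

(-1.9678, -3.9083, 0.8562)

θ' = 2.3562 + -1.5·1.0 = 0.8562
R = v/ω = -1.0/-1.5 = 0.6667
x' = -2 + 0.6667·(sin 0.8562 − sin 2.3562) = -1.9678
y' = -3 − 0.6667·(cos 0.8562 − cos 2.3562) = -3.9083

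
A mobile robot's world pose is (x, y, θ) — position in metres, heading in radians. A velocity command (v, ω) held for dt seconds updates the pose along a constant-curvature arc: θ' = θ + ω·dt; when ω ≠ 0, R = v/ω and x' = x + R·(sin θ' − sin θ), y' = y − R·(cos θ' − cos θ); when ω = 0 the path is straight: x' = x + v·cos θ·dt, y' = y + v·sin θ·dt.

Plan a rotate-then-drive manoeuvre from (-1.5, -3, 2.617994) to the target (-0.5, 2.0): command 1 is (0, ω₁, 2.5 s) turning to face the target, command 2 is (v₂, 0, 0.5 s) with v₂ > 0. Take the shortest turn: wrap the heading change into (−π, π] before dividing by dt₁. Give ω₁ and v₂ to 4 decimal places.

ω₁ = -0.4978, v₂ = 10.1980

heading to target = atan2(2−-3, -0.5−-1.5) = 1.3734
Δθ = wrap(1.3734 − 2.6180) = -1.2446; ω₁ = Δθ/dt₁ = -0.4978
distance = √((-0.5−-1.5)² + (2−-3)²) = 5.0990; v₂ = distance/dt₂ = 10.1980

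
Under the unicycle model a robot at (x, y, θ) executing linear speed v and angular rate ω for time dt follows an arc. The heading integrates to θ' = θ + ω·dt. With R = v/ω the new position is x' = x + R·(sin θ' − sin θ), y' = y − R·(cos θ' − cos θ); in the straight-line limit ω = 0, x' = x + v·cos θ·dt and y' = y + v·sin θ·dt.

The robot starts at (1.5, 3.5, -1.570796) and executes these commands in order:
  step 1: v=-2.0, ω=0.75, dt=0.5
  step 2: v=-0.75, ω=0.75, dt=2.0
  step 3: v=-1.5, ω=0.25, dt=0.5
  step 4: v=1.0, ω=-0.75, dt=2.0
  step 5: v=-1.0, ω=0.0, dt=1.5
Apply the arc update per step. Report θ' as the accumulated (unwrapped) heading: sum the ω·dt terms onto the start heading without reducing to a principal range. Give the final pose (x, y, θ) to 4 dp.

step 1: θ'=-1.1958 (R=-2.6667) → pose (1.3147, 4.4767, -1.1958)
step 2: θ'=0.3042 (R=-1.0000) → pose (0.0846, 5.0645, 0.3042)
step 3: θ'=0.4292 (R=-6.0000) → pose (-0.6150, 4.7958, 0.4292)
step 4: θ'=-1.0708 (R=-1.3333) → pose (1.1099, 4.2226, -1.0708)
step 5: θ'=-1.0708 (straight) → pose (0.3908, 5.5390, -1.0708)

(0.3908, 5.5390, -1.0708)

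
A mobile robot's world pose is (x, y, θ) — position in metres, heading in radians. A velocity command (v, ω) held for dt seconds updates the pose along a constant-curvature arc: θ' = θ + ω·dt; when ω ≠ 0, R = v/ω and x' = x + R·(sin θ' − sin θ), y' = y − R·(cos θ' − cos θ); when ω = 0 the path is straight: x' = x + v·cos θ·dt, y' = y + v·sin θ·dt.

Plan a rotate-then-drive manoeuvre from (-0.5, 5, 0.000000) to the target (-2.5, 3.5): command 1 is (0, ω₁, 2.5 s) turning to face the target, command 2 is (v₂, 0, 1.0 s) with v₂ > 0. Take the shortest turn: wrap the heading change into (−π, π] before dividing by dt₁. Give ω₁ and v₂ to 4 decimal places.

ω₁ = -0.9992, v₂ = 2.5000

heading to target = atan2(3.5−5, -2.5−-0.5) = -2.4981
Δθ = wrap(-2.4981 − 0.0000) = -2.4981; ω₁ = Δθ/dt₁ = -0.9992
distance = √((-2.5−-0.5)² + (3.5−5)²) = 2.5000; v₂ = distance/dt₂ = 2.5000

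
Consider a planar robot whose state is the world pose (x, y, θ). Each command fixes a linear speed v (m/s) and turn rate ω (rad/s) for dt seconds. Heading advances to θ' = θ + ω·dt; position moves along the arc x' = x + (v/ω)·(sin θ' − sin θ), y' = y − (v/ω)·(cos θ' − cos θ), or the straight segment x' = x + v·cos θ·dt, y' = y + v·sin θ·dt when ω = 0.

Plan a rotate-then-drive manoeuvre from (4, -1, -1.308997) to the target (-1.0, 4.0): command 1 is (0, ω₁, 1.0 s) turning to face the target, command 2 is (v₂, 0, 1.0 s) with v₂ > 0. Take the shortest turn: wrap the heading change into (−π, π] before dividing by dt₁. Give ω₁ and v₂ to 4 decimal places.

heading to target = atan2(4−-1, -1−4) = 2.3562
Δθ = wrap(2.3562 − -1.3090) = -2.6180; ω₁ = Δθ/dt₁ = -2.6180
distance = √((-1−4)² + (4−-1)²) = 7.0711; v₂ = distance/dt₂ = 7.0711

ω₁ = -2.6180, v₂ = 7.0711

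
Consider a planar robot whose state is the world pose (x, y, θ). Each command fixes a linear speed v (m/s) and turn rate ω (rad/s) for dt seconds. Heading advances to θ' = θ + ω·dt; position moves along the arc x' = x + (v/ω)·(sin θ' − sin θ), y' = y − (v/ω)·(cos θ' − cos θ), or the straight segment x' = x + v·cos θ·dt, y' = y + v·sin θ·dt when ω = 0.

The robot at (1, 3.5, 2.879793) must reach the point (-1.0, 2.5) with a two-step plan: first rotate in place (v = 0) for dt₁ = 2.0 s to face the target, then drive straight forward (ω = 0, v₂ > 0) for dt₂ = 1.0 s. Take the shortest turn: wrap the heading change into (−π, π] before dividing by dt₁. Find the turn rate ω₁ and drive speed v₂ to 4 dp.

heading to target = atan2(2.5−3.5, -1−1) = -2.6779
Δθ = wrap(-2.6779 − 2.8798) = 0.7254; ω₁ = Δθ/dt₁ = 0.3627
distance = √((-1−1)² + (2.5−3.5)²) = 2.2361; v₂ = distance/dt₂ = 2.2361

ω₁ = 0.3627, v₂ = 2.2361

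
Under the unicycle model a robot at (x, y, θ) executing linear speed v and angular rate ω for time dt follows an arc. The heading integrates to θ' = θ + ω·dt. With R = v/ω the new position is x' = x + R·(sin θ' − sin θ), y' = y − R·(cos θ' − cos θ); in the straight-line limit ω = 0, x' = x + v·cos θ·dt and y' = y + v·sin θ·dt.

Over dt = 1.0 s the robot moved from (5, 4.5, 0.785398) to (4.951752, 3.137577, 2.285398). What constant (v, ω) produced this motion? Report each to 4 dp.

Δθ = 2.285398 − 0.785398 = 1.500000
ω = Δθ/dt = 1.500000/1.0 = 1.5000
R = −Δy/(cos θ' − cos θ) = -1.0000
v = R·ω = -1.0000·1.5000 = -1.5000

v = -1.5000, ω = 1.5000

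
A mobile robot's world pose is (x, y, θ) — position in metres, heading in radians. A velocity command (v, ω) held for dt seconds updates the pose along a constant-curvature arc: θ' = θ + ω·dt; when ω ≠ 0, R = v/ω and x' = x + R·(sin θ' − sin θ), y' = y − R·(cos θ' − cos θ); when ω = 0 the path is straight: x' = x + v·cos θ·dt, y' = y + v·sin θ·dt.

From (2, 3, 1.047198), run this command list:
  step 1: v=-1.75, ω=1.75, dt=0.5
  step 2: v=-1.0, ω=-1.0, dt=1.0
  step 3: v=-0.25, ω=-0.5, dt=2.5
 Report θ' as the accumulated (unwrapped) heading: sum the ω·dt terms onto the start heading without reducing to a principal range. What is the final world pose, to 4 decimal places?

(1.2257, 1.0362, -0.3278)

step 1: θ'=1.9222 (R=-1.0000) → pose (1.9271, 2.1558, 1.9222)
step 2: θ'=0.9222 (R=1.0000) → pose (1.7852, 1.2075, 0.9222)
step 3: θ'=-0.3278 (R=0.5000) → pose (1.2257, 1.0362, -0.3278)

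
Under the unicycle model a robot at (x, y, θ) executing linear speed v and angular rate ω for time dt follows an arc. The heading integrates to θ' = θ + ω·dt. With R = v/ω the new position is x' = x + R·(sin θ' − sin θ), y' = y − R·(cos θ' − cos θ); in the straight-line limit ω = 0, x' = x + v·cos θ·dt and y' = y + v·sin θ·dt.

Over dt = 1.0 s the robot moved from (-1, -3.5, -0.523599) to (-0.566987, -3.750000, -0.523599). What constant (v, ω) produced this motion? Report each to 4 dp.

v = 0.5000, ω = 0.0000

Δθ = -0.523599 − -0.523599 = 0.000000
ω = Δθ/dt = 0.000000/1.0 = 0.0000
ω = 0 → v = (Δx·cos θ + Δy·sin θ)/dt = 0.5000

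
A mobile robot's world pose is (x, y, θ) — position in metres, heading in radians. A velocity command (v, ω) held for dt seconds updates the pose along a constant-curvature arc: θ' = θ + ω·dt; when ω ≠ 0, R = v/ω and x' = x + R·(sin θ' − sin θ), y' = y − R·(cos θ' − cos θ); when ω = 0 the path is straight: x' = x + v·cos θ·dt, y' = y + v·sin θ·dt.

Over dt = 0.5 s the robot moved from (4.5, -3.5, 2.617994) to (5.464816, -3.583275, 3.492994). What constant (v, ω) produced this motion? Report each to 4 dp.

Δθ = 3.492994 − 2.617994 = 0.875000
ω = Δθ/dt = 0.875000/0.5 = 1.7500
R = Δx/(sin θ' − sin θ) = -1.1429
v = R·ω = -1.1429·1.7500 = -2.0000

v = -2.0000, ω = 1.7500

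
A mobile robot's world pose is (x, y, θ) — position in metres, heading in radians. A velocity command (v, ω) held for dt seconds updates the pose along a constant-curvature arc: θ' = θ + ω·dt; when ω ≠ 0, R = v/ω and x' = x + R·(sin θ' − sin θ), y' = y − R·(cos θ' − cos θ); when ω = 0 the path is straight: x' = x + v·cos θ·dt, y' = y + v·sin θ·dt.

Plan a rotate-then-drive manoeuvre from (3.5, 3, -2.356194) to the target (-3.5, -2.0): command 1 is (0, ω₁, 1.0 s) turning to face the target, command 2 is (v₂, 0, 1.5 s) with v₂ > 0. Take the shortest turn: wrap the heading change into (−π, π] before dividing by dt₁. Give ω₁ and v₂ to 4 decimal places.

heading to target = atan2(-2−3, -3.5−3.5) = -2.5213
Δθ = wrap(-2.5213 − -2.3562) = -0.1651; ω₁ = Δθ/dt₁ = -0.1651
distance = √((-3.5−3.5)² + (-2−3)²) = 8.6023; v₂ = distance/dt₂ = 5.7349

ω₁ = -0.1651, v₂ = 5.7349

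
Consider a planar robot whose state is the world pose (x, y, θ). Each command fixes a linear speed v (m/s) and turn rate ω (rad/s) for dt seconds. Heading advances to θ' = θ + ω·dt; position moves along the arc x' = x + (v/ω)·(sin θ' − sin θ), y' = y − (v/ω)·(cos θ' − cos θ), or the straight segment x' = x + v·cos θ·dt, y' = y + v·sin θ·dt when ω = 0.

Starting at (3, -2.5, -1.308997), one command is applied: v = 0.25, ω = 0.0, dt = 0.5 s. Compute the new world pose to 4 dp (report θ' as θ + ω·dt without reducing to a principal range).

θ' = -1.3090 + 0.0·0.5 = -1.3090
ω = 0 → straight: x' = 3 + 0.25·cos(-1.3090)·0.5 = 3.0324
y' = -2.5 + 0.25·sin(-1.3090)·0.5 = -2.6207

(3.0324, -2.6207, -1.3090)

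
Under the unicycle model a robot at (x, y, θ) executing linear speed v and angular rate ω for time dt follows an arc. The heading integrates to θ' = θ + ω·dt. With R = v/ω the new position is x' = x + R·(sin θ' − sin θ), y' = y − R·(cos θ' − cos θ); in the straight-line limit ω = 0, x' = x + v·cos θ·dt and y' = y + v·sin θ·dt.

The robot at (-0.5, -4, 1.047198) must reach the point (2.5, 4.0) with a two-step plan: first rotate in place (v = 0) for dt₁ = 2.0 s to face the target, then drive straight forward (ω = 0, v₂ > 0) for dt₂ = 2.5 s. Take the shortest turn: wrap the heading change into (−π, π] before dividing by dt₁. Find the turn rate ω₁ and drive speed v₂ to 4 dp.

heading to target = atan2(4−-4, 2.5−-0.5) = 1.2120
Δθ = wrap(1.2120 − 1.0472) = 0.1648; ω₁ = Δθ/dt₁ = 0.0824
distance = √((2.5−-0.5)² + (4−-4)²) = 8.5440; v₂ = distance/dt₂ = 3.4176

ω₁ = 0.0824, v₂ = 3.4176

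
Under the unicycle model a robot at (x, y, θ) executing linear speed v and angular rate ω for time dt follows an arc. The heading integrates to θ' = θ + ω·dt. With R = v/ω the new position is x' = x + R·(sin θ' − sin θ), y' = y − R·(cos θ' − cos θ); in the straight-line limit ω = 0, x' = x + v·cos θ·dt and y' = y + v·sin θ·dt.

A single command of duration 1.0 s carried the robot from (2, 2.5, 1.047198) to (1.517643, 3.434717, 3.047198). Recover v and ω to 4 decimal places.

v = 1.2500, ω = 2.0000

Δθ = 3.047198 − 1.047198 = 2.000000
ω = Δθ/dt = 2.000000/1.0 = 2.0000
R = −Δy/(cos θ' − cos θ) = 0.6250
v = R·ω = 0.6250·2.0000 = 1.2500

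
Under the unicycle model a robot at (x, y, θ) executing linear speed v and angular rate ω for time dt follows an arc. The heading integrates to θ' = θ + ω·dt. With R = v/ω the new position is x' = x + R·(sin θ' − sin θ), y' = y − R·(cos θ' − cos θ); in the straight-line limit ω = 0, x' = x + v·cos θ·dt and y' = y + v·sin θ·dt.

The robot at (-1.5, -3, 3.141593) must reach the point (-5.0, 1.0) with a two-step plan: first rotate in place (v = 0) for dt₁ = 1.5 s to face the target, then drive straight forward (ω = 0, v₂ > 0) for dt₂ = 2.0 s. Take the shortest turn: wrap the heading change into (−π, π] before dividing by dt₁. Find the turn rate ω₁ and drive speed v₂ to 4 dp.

ω₁ = -0.5680, v₂ = 2.6575

heading to target = atan2(1−-3, -5−-1.5) = 2.2896
Δθ = wrap(2.2896 − 3.1416) = -0.8520; ω₁ = Δθ/dt₁ = -0.5680
distance = √((-5−-1.5)² + (1−-3)²) = 5.3151; v₂ = distance/dt₂ = 2.6575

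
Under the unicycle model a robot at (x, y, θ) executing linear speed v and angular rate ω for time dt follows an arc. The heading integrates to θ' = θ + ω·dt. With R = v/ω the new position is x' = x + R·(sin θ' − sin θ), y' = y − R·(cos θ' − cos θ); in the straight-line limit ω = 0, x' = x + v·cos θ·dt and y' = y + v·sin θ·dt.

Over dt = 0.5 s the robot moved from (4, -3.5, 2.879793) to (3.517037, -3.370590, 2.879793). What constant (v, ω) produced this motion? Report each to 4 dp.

v = 1.0000, ω = 0.0000

Δθ = 2.879793 − 2.879793 = 0.000000
ω = Δθ/dt = 0.000000/0.5 = 0.0000
ω = 0 → v = (Δx·cos θ + Δy·sin θ)/dt = 1.0000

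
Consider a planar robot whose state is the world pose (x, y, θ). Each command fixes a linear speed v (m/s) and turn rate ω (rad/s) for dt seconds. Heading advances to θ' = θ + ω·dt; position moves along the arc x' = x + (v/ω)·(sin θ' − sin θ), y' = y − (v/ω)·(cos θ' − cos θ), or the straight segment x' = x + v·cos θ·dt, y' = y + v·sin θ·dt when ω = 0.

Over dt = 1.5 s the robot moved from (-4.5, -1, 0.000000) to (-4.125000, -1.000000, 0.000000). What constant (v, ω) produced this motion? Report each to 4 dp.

v = 0.2500, ω = 0.0000

Δθ = 0.000000 − 0.000000 = 0.000000
ω = Δθ/dt = 0.000000/1.5 = 0.0000
ω = 0 → v = (Δx·cos θ + Δy·sin θ)/dt = 0.2500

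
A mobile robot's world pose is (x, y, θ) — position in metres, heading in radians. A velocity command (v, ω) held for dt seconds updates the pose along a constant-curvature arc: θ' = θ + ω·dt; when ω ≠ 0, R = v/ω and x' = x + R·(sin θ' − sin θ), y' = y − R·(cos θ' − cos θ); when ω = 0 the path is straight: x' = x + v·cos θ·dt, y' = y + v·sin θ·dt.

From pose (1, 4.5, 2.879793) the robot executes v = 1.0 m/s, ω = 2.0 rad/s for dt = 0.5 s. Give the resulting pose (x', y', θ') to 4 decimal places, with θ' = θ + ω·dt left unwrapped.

(0.5341, 4.3869, 3.8798)

θ' = 2.8798 + 2.0·0.5 = 3.8798
R = v/ω = 1.0/2.0 = 0.5000
x' = 1 + 0.5000·(sin 3.8798 − sin 2.8798) = 0.5341
y' = 4.5 − 0.5000·(cos 3.8798 − cos 2.8798) = 4.3869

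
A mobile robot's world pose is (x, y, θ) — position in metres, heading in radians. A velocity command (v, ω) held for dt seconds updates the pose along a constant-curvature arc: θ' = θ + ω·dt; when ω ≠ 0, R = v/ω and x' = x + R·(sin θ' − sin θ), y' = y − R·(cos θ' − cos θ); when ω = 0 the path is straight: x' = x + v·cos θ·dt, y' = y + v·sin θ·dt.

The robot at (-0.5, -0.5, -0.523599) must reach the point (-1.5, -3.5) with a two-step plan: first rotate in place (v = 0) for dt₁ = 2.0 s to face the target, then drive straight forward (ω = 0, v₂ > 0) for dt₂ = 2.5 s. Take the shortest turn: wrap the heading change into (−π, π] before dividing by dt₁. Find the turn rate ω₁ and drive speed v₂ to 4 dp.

ω₁ = -0.6845, v₂ = 1.2649

heading to target = atan2(-3.5−-0.5, -1.5−-0.5) = -1.8925
Δθ = wrap(-1.8925 − -0.5236) = -1.3689; ω₁ = Δθ/dt₁ = -0.6845
distance = √((-1.5−-0.5)² + (-3.5−-0.5)²) = 3.1623; v₂ = distance/dt₂ = 1.2649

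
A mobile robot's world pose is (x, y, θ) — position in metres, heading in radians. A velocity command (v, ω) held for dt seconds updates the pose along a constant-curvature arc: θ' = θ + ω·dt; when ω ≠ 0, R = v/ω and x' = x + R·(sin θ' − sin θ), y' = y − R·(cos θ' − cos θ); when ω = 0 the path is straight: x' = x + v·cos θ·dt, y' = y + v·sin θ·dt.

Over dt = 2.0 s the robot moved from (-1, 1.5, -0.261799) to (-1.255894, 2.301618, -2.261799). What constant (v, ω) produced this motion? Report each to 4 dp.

Δθ = -2.261799 − -0.261799 = -2.000000
ω = Δθ/dt = -2.000000/2.0 = -1.0000
R = −Δy/(cos θ' − cos θ) = 0.5000
v = R·ω = 0.5000·-1.0000 = -0.5000

v = -0.5000, ω = -1.0000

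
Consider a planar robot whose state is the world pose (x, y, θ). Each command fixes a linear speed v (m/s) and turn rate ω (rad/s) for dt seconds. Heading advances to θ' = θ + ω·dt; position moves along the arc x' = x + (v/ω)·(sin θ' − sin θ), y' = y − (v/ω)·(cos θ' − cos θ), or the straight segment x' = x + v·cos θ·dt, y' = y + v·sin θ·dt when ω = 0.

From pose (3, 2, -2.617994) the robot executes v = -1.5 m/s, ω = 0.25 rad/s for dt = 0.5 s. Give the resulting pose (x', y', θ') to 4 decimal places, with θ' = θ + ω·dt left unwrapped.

(3.6244, 2.4146, -2.4930)

θ' = -2.6180 + 0.25·0.5 = -2.4930
R = v/ω = -1.5/0.25 = -6.0000
x' = 3 + -6.0000·(sin -2.4930 − sin -2.6180) = 3.6244
y' = 2 − -6.0000·(cos -2.4930 − cos -2.6180) = 2.4146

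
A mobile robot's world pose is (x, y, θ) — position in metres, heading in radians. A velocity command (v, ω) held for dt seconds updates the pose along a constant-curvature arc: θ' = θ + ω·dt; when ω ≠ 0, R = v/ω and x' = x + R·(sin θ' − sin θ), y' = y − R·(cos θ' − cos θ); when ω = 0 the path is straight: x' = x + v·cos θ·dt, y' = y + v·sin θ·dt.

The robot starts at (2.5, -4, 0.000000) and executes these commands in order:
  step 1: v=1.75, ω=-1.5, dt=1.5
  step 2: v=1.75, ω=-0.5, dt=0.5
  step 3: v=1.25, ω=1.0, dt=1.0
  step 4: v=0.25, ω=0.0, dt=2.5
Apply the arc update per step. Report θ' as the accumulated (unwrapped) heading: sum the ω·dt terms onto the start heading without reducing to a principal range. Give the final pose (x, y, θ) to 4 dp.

(2.3246, -8.2182, -1.5000)

step 1: θ'=-2.2500 (R=-1.1667) → pose (3.4078, -5.8995, -2.2500)
step 2: θ'=-2.5000 (R=-3.5000) → pose (2.7791, -6.5049, -2.5000)
step 3: θ'=-1.5000 (R=1.2500) → pose (2.2804, -7.5948, -1.5000)
step 4: θ'=-1.5000 (straight) → pose (2.3246, -8.2182, -1.5000)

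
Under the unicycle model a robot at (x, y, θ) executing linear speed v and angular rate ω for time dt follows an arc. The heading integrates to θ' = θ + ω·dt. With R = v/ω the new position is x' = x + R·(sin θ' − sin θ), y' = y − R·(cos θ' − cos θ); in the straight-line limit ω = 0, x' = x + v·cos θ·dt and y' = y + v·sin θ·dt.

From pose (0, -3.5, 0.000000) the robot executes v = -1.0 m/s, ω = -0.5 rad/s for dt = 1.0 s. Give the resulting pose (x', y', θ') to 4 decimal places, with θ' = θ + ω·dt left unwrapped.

(-0.9589, -3.2552, -0.5000)

θ' = 0.0000 + -0.5·1.0 = -0.5000
R = v/ω = -1.0/-0.5 = 2.0000
x' = 0 + 2.0000·(sin -0.5000 − sin 0.0000) = -0.9589
y' = -3.5 − 2.0000·(cos -0.5000 − cos 0.0000) = -3.2552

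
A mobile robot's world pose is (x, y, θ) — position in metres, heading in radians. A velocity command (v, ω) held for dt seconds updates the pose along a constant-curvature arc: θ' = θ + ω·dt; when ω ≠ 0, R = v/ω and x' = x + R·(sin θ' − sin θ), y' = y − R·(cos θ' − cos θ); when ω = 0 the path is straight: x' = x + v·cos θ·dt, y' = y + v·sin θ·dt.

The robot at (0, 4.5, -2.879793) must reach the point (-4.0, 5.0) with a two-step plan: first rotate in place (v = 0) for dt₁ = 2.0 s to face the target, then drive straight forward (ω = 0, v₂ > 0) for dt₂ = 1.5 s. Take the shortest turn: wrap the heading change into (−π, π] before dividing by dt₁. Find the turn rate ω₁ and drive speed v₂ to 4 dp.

ω₁ = -0.1931, v₂ = 2.6874

heading to target = atan2(5−4.5, -4−0) = 3.0172
Δθ = wrap(3.0172 − -2.8798) = -0.3862; ω₁ = Δθ/dt₁ = -0.1931
distance = √((-4−0)² + (5−4.5)²) = 4.0311; v₂ = distance/dt₂ = 2.6874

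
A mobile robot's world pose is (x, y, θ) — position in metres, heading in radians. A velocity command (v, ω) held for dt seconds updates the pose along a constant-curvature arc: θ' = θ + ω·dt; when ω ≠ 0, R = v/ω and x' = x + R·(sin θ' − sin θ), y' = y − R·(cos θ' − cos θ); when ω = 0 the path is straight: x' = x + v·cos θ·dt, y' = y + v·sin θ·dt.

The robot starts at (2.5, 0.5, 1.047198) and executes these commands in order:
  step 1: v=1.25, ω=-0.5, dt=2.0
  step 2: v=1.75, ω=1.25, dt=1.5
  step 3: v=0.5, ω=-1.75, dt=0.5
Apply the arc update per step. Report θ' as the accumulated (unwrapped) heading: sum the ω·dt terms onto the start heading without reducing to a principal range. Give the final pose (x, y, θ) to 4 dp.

(5.8163, 3.8688, 1.0472)

step 1: θ'=0.0472 (R=-2.5000) → pose (4.5471, 1.7472, 0.0472)
step 2: θ'=1.9222 (R=1.4000) → pose (5.7955, 3.6276, 1.9222)
step 3: θ'=1.0472 (R=-0.2857) → pose (5.8163, 3.8688, 1.0472)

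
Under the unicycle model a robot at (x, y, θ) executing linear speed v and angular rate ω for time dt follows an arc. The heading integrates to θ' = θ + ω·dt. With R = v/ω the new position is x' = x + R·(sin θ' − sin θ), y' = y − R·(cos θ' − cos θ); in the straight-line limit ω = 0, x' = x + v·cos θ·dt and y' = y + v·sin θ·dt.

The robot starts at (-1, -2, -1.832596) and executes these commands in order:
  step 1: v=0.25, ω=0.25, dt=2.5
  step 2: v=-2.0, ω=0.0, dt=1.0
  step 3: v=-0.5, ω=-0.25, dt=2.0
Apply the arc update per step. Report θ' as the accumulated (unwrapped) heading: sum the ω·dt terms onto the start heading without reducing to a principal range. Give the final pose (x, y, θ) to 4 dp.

(-1.7912, 0.2387, -1.7076)

step 1: θ'=-1.2076 (R=1.0000) → pose (-0.9688, -2.6141, -1.2076)
step 2: θ'=-1.2076 (straight) → pose (-1.6794, -0.7446, -1.2076)
step 3: θ'=-1.7076 (R=2.0000) → pose (-1.7912, 0.2387, -1.7076)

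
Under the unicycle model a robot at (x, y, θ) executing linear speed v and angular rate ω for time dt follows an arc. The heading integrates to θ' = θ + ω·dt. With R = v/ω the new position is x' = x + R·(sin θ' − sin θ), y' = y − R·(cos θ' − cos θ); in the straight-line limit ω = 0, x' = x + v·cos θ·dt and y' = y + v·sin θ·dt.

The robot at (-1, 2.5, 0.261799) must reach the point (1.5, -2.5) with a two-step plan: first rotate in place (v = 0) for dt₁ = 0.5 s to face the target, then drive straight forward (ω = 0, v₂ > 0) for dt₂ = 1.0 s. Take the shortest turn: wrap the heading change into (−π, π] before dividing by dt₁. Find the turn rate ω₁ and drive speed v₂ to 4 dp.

ω₁ = -2.7379, v₂ = 5.5902

heading to target = atan2(-2.5−2.5, 1.5−-1) = -1.1071
Δθ = wrap(-1.1071 − 0.2618) = -1.3689; ω₁ = Δθ/dt₁ = -2.7379
distance = √((1.5−-1)² + (-2.5−2.5)²) = 5.5902; v₂ = distance/dt₂ = 5.5902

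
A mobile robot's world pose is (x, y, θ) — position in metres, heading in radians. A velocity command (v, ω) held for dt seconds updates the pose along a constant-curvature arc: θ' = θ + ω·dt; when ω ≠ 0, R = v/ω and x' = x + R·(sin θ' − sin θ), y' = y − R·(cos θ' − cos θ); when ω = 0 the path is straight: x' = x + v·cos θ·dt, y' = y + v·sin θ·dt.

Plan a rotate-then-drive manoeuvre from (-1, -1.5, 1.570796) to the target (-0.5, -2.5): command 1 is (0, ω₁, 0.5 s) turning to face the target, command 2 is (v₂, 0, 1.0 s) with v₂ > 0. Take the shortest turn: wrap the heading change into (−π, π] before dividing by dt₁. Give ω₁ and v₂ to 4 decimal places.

ω₁ = -5.3559, v₂ = 1.1180

heading to target = atan2(-2.5−-1.5, -0.5−-1) = -1.1071
Δθ = wrap(-1.1071 − 1.5708) = -2.6779; ω₁ = Δθ/dt₁ = -5.3559
distance = √((-0.5−-1)² + (-2.5−-1.5)²) = 1.1180; v₂ = distance/dt₂ = 1.1180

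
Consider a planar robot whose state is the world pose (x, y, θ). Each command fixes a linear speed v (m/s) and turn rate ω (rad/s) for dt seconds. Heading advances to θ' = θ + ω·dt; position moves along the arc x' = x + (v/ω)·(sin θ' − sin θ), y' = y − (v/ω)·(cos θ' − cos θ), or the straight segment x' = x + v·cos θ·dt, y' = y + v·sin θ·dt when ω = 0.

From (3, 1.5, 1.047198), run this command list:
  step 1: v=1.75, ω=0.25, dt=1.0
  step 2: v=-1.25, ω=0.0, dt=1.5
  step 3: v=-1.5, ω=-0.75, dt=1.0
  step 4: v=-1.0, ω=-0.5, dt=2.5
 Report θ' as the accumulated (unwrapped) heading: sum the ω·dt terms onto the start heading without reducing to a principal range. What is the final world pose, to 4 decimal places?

step 1: θ'=1.2972 (R=7.0000) → pose (3.6775, 3.1086, 1.2972)
step 2: θ'=1.2972 (straight) → pose (3.1708, 1.3034, 1.2972)
step 3: θ'=0.5472 (R=2.0000) → pose (2.2858, 0.1358, 0.5472)
step 4: θ'=-0.7028 (R=2.0000) → pose (-0.0475, 0.3177, -0.7028)

(-0.0475, 0.3177, -0.7028)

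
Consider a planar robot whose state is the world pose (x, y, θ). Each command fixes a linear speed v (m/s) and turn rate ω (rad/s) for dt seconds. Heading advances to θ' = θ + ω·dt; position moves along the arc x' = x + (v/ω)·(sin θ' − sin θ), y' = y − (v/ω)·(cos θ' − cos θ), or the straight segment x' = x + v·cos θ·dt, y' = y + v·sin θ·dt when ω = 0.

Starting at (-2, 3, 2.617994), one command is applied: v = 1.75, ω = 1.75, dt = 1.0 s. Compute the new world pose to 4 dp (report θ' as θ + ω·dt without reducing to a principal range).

(-3.4413, 2.4716, 4.3680)

θ' = 2.6180 + 1.75·1.0 = 4.3680
R = v/ω = 1.75/1.75 = 1.0000
x' = -2 + 1.0000·(sin 4.3680 − sin 2.6180) = -3.4413
y' = 3 − 1.0000·(cos 4.3680 − cos 2.6180) = 2.4716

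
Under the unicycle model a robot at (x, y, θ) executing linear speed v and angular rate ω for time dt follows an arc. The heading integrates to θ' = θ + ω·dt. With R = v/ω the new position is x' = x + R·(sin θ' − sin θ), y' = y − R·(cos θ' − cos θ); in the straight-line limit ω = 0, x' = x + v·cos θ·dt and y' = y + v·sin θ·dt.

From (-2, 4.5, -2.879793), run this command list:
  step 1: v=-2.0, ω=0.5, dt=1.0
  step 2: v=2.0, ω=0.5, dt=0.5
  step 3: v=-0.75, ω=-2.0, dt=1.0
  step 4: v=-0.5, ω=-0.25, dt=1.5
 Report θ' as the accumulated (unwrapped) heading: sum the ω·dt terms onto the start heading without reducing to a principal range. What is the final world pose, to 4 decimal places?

step 1: θ'=-2.3798 (R=-4.0000) → pose (-0.2744, 5.4693, -2.3798)
step 2: θ'=-2.1298 (R=4.0000) → pose (-0.9046, 4.6963, -2.1298)
step 3: θ'=-4.1298 (R=0.3750) → pose (-0.2736, 4.7037, -4.1298)
step 4: θ'=-4.5048 (R=2.0000) → pose (0.0134, 4.0156, -4.5048)

(0.0134, 4.0156, -4.5048)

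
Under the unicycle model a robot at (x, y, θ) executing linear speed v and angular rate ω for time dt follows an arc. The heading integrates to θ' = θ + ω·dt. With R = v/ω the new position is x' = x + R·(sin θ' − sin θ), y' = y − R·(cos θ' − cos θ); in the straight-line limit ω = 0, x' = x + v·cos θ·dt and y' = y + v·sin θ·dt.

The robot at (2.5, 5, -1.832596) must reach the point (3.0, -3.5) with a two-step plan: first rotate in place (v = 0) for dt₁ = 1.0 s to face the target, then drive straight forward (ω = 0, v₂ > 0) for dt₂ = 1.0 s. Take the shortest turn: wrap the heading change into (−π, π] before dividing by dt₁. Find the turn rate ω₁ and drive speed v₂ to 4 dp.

ω₁ = 0.3206, v₂ = 8.5147

heading to target = atan2(-3.5−5, 3−2.5) = -1.5120
Δθ = wrap(-1.5120 − -1.8326) = 0.3206; ω₁ = Δθ/dt₁ = 0.3206
distance = √((3−2.5)² + (-3.5−5)²) = 8.5147; v₂ = distance/dt₂ = 8.5147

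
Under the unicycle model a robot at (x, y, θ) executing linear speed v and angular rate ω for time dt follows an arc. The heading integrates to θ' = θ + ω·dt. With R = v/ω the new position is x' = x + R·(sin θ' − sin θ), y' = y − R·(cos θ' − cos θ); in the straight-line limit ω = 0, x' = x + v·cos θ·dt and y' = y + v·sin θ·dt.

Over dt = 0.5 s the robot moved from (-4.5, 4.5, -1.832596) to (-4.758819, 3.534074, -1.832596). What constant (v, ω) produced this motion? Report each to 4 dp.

v = 2.0000, ω = 0.0000

Δθ = -1.832596 − -1.832596 = 0.000000
ω = Δθ/dt = 0.000000/0.5 = 0.0000
ω = 0 → v = (Δx·cos θ + Δy·sin θ)/dt = 2.0000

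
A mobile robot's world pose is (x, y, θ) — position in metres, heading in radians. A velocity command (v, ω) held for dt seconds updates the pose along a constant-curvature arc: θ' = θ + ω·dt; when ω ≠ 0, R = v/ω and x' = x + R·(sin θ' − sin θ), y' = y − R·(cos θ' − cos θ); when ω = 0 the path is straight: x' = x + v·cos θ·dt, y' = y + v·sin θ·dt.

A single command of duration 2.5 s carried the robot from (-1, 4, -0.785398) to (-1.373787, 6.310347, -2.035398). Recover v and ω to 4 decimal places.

v = -1.0000, ω = -0.5000

Δθ = -2.035398 − -0.785398 = -1.250000
ω = Δθ/dt = -1.250000/2.5 = -0.5000
R = −Δy/(cos θ' − cos θ) = 2.0000
v = R·ω = 2.0000·-0.5000 = -1.0000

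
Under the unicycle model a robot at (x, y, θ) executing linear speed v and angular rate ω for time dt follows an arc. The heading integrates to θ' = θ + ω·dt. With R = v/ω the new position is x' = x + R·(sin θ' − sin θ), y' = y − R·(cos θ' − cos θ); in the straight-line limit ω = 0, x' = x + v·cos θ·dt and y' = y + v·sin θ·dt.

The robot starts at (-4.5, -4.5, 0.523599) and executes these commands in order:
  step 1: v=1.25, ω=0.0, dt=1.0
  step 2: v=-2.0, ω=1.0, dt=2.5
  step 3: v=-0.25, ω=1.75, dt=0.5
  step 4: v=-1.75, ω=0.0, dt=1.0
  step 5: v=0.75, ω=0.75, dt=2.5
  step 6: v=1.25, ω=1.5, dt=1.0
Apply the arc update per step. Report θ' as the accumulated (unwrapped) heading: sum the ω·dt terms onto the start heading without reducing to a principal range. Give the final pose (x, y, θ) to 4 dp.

step 1: θ'=0.5236 (straight) → pose (-3.4175, -3.8750, 0.5236)
step 2: θ'=3.0236 (R=-2.0000) → pose (-2.6529, -7.5931, 3.0236)
step 3: θ'=3.8986 (R=-0.1429) → pose (-2.5380, -7.5551, 3.8986)
step 4: θ'=3.8986 (straight) → pose (-1.2659, -6.3533, 3.8986)
step 5: θ'=5.7736 (R=1.0000) → pose (-1.0670, -7.9532, 5.7736)
step 6: θ'=7.2736 (R=0.8333) → pose (0.0364, -7.6827, 7.2736)

(0.0364, -7.6827, 7.2736)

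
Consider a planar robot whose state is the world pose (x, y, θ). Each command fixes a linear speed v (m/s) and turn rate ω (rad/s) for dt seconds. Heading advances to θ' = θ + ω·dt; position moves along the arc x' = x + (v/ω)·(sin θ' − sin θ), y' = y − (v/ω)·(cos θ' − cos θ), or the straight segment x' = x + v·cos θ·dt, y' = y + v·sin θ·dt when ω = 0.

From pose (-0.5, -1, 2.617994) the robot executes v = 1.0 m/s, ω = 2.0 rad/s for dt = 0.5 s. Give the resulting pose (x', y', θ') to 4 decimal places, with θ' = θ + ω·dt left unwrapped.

(-0.9793, -0.9887, 3.6180)

θ' = 2.6180 + 2.0·0.5 = 3.6180
R = v/ω = 1.0/2.0 = 0.5000
x' = -0.5 + 0.5000·(sin 3.6180 − sin 2.6180) = -0.9793
y' = -1 − 0.5000·(cos 3.6180 − cos 2.6180) = -0.9887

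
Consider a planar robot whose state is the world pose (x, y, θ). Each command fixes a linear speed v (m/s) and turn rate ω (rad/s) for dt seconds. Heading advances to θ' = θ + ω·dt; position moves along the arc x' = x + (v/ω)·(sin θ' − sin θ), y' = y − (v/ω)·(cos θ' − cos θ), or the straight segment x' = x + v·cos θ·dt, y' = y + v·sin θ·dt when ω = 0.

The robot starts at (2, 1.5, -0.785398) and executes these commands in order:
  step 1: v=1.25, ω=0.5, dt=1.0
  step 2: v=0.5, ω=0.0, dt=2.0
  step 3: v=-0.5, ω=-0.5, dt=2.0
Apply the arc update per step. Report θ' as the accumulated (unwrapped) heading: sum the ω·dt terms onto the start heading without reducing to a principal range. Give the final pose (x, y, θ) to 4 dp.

(3.3455, 1.2654, -1.2854)

step 1: θ'=-0.2854 (R=2.5000) → pose (3.0639, 0.8689, -0.2854)
step 2: θ'=-0.2854 (straight) → pose (4.0235, 0.5874, -0.2854)
step 3: θ'=-1.2854 (R=1.0000) → pose (3.3455, 1.2654, -1.2854)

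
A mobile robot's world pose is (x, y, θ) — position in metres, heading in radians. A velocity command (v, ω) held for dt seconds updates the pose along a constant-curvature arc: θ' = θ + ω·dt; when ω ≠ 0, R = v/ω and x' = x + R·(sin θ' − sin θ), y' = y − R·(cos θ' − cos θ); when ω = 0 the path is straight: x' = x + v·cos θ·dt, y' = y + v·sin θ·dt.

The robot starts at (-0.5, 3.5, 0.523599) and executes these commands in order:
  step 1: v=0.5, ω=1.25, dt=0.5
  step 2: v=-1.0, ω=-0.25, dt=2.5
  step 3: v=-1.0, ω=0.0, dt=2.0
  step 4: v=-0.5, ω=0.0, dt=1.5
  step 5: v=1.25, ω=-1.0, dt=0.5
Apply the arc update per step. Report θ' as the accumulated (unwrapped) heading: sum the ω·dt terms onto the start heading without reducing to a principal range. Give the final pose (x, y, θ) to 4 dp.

(-3.7700, 0.6496, 0.0236)

step 1: θ'=1.1486 (R=0.4000) → pose (-0.3351, 3.6825, 1.1486)
step 2: θ'=0.5236 (R=4.0000) → pose (-1.9839, 1.8575, 0.5236)
step 3: θ'=0.5236 (straight) → pose (-3.7159, 0.8575, 0.5236)
step 4: θ'=0.5236 (straight) → pose (-4.3655, 0.4825, 0.5236)
step 5: θ'=0.0236 (R=-1.2500) → pose (-3.7700, 0.6496, 0.0236)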